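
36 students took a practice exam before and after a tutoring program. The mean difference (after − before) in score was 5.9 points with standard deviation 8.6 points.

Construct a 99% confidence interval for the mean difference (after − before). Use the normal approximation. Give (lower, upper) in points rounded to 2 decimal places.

(2.21, 9.59)

Paired design: SE = s_d/√n = 8.6/√36 = 1.4333.
z* = 2.576; margin of error = 2.576 × 1.4333 = 3.6922.
5.9 ± 3.6922 → (2.21, 9.59).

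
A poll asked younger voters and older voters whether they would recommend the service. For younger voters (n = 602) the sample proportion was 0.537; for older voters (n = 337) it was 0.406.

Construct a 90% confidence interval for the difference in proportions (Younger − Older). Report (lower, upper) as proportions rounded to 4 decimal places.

The two standard errors are √(0.5370×0.4630/602) = 0.02032 and √(0.4060×0.5940/337) = 0.02675.
Because the samples are independent, SE_diff = √(0.02032² + 0.02675²) = 0.03359.
Using z* = 1.645 for 90%, ME = 1.645 × 0.03359 = 0.05526.
p̂₁ − p̂₂ = 0.1310; interval 0.1310 ± 0.05526 gives (0.0757, 0.1863).

(0.0757, 0.1863)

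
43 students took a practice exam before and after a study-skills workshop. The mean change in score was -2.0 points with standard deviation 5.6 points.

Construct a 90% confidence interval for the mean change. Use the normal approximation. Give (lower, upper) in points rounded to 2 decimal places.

Paired design: SE = s_d/√n = 5.6/√43 = 0.8540.
z* = 1.645; margin of error = 1.645 × 0.8540 = 1.4048.
-2.0 ± 1.4048 → (-3.40, -0.60).

(-3.40, -0.60)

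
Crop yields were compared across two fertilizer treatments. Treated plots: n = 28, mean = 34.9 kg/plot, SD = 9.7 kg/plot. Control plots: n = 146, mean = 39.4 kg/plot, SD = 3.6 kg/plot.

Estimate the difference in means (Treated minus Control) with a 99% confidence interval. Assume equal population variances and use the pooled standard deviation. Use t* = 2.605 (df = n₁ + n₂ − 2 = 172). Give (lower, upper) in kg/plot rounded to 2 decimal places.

s_p = √[((n₁−1)s₁² + (n₂−1)s₂²)/(n₁+n₂−2)] = √[(27·9.7² + 145·3.6²)/172] = 5.0691.
SE = 5.0691·√(1/28 + 1/146) = 1.0458.
With t* = 2.605, margin = 2.605 × 1.0458 = 2.7243.
x̄₁ − x̄₂ = 34.9 − 39.4 = -4.5000; interval -4.5000 ± 2.7243 = (-7.22, -1.78).

(-7.22, -1.78)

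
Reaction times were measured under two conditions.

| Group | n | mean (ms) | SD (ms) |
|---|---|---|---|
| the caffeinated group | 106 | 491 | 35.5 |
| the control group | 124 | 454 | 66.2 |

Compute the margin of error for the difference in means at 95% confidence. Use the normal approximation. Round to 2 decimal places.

SE₁ = s₁/√n₁ = 35.5/√106 = 3.4481; SE₂ = 66.2/√124 = 5.9449.
Independent samples, unequal variances: SE_diff = √(SE₁² + SE₂²) = √(11.88939361 + 35.34183601) = 6.8725.
z* = 1.960, so margin of error = 1.960 × 6.8725 = 13.4701.

13.47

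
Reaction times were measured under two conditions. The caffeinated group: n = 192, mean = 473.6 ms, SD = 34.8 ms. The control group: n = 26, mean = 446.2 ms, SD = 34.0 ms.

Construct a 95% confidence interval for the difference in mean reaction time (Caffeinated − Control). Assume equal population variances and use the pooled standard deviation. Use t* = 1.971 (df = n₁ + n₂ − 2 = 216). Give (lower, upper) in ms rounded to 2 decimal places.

Pooled variance s_p² = [191·34.8² + 25·34.0²] / (192+26−2) = 1204.6696, so s_p = 34.7084.
SE_diff = s_p·√(1/n₁ + 1/n₂) = 34.7084·√(1/192 + 1/26) = 7.2531.
t* = 1.971; margin = 1.971 × 7.2531 = 14.2959.
Difference = 473.6 − 446.2 = 27.4000.
27.4000 ± 14.2959 → (13.10, 41.70).

(13.10, 41.70)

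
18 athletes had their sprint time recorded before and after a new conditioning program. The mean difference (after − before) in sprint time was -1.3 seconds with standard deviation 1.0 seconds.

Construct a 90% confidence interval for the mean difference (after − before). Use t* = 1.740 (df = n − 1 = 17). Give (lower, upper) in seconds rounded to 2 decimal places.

(-1.71, -0.89)

Paired design: SE = s_d/√n = 1.0/√18 = 0.2357.
t* = 1.740; margin of error = 1.740 × 0.2357 = 0.4101.
-1.3 ± 0.4101 → (-1.71, -0.89).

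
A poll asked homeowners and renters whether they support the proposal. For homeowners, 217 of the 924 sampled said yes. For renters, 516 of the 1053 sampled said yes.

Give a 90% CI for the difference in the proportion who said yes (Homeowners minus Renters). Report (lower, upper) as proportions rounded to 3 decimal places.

(-0.289, -0.221)

First, p̂₁ = 217/924 = 0.2348; p̂₂ = 516/1053 = 0.4900.
The two standard errors are √(0.2348×0.7652/924) = 0.01394 and √(0.4900×0.5100/1053) = 0.01541.
Because the samples are independent, SE_diff = √(0.01394² + 0.01541²) = 0.02078.
Using z* = 1.645 for 90%, ME = 1.645 × 0.02078 = 0.03418.
p̂₁ − p̂₂ = -0.2552; interval -0.2552 ± 0.03418 gives (-0.289, -0.221).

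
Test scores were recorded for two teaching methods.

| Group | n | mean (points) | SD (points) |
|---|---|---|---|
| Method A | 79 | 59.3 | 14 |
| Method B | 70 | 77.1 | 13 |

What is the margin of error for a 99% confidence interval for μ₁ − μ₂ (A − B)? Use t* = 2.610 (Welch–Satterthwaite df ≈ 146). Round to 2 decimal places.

5.77

SE₁ = s₁/√n₁ = 14/√79 = 1.5751; SE₂ = 13/√70 = 1.5538.
Independent samples, unequal variances: SE_diff = √(SE₁² + SE₂²) = √(2.48094001 + 2.41429444) = 2.2125.
t* = 2.610, so margin of error = 2.610 × 2.2125 = 5.7746.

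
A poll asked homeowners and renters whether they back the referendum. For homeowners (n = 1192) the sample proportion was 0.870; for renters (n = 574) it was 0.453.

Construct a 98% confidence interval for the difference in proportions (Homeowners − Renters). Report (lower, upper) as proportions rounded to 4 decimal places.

(0.3636, 0.4704)

The two standard errors are √(0.8700×0.1300/1192) = 0.00974 and √(0.4530×0.5470/574) = 0.02078.
Because the samples are independent, SE_diff = √(0.00974² + 0.02078²) = 0.02295.
Using z* = 2.326 for 98%, ME = 2.326 × 0.02295 = 0.05338.
p̂₁ − p̂₂ = 0.4170; interval 0.4170 ± 0.05338 gives (0.3636, 0.4704).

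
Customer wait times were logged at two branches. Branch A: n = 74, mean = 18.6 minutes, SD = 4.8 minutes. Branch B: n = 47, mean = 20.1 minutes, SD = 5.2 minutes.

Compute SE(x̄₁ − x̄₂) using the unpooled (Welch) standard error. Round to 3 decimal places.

Standard errors of each mean: 4.8/√74 = 0.5580 and 5.2/√47 = 0.7585.
SE(x̄₁ − x̄₂) = √(0.5580² + 0.7585²) = 0.9416 for independent samples with unequal variances.

0.942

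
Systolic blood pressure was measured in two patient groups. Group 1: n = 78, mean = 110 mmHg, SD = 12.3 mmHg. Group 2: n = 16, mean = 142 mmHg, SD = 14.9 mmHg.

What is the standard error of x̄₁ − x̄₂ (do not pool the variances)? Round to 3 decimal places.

Standard errors of each mean: 12.3/√78 = 1.3927 and 14.9/√16 = 3.7250.
SE(x̄₁ − x̄₂) = √(1.3927² + 3.7250²) = 3.9768 for independent samples with unequal variances.

3.977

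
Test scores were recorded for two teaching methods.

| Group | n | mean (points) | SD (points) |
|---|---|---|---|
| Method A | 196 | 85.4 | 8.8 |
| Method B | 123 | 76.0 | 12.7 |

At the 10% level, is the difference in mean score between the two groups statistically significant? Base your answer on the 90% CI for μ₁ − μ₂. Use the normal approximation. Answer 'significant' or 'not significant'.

Standard errors of each mean: 8.8/√196 = 0.6286 and 12.7/√123 = 1.1451.
SE(x̄₁ − x̄₂) = √(0.6286² + 1.1451²) = 1.3063 for independent samples with unequal variances.
With z* = 1.645, the margin is 1.645 × 1.3063 = 2.1489.
x̄₁ − x̄₂ = 85.4 − 76.0 = 9.4000; the interval is 9.4000 ± 2.1489 = (7.2511, 11.5489).
The interval (7.2511, 11.5489) does not contain 0, so the difference is significant.

significant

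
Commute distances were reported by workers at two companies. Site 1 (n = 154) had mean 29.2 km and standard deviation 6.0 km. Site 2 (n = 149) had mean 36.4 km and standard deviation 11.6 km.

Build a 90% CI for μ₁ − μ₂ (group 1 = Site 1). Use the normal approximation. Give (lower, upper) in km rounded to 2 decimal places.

(-8.95, -5.45)

Per-group SEs: s₁/√n₁ = 6.0/√154 = 0.4835, s₂/√n₂ = 11.6/√149 = 0.9503.
Unpooled SE of the difference: √(0.23377225 + 0.90307009) = 1.0662.
Margin of error = z* · SE = 1.645 × 1.0662 = 1.7539.
x̄₁ − x̄₂ = 29.2 − 36.4 = -7.2000.
CI: -7.2000 ± 1.7539 = (-8.95, -5.45).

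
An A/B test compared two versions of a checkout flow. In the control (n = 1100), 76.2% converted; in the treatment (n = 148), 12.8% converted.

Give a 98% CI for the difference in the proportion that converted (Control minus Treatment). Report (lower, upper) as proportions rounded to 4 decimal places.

Each SE is √(p̂(1−p̂)/n): √(0.7620·0.2380/1100) = 0.01284 and √(0.1280·0.8720/148) = 0.02746.
SE(p̂₁ − p̂₂) = √(SE₁² + SE₂²) = √(0.0001648656 + 0.0007540516) = 0.03031, since the two samples are independent.
At 98% confidence z* = 2.326; margin = 2.326 × 0.03031 = 0.07050.
The difference is 0.7620 − 0.1280 = 0.6340, so the interval is 0.6340 ± 0.07050 = (0.5635, 0.7045).

(0.5635, 0.7045)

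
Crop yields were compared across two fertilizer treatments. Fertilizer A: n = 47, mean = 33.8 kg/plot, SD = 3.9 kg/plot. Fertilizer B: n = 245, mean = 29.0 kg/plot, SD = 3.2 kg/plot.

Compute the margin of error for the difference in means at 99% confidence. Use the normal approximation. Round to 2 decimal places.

Per-group SEs: s₁/√n₁ = 3.9/√47 = 0.5689, s₂/√n₂ = 3.2/√245 = 0.2044.
Unpooled SE of the difference: √(0.32364721 + 0.04177936) = 0.6045.
Margin of error = z* · SE = 2.576 × 0.6045 = 1.5572.

1.56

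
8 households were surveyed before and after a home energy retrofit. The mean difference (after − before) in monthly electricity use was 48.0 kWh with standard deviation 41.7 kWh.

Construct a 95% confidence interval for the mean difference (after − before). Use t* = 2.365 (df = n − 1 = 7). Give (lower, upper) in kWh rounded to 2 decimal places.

(13.13, 82.87)

This is a matched-pairs design, so SE = s_d/√n = 41.7/√8 = 14.7432.
Margin = 2.365 × 14.7432 = 34.8677; the interval is 48.0 ± 34.8677 = (13.13, 82.87).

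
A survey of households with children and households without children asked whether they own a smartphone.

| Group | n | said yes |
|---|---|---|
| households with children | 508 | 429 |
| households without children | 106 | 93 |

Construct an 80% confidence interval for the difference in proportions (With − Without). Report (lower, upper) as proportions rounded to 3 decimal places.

Sample proportions: 429/508 = 0.8445, 93/106 = 0.8774.
Each SE is √(p̂(1−p̂)/n): √(0.8445·0.1555/508) = 0.01608 and √(0.8774·0.1226/106) = 0.03186.
SE(p̂₁ − p̂₂) = √(SE₁² + SE₂²) = √(0.0002585664 + 0.0010150596) = 0.03569, since the two samples are independent.
At 80% confidence z* = 1.282; margin = 1.282 × 0.03569 = 0.04575.
The difference is 0.8445 − 0.8774 = -0.0329, so the interval is -0.0329 ± 0.04575 = (-0.079, 0.013).

(-0.079, 0.013)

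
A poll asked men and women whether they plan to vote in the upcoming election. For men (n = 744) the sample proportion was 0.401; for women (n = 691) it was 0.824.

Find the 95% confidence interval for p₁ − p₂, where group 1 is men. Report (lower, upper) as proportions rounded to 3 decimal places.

(-0.468, -0.378)

SE₁ = √(p̂₁(1−p̂₁)/n₁) = √(0.4010·0.5990/744) = 0.01797; SE₂ = √(0.8240·0.1760/691) = 0.01449.
Independent samples: SE of the difference = √(SE₁² + SE₂²) = √(0.0003229209 + 0.0002099601) = 0.02308.
z* for 95% confidence is 1.960, so the margin of error is 1.960 × 0.02308 = 0.04524.
Point estimate p̂₁ − p̂₂ = 0.4010 − 0.8240 = -0.4230.
-0.4230 ± 0.04524 → (-0.468, -0.378).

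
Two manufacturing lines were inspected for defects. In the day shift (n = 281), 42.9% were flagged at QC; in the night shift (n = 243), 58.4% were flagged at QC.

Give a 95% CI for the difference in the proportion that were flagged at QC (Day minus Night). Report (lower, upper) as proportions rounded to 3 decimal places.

SE₁ = √(p̂₁(1−p̂₁)/n₁) = √(0.4290·0.5710/281) = 0.02953; SE₂ = √(0.5840·0.4160/243) = 0.03162.
Independent samples: SE of the difference = √(SE₁² + SE₂²) = √(0.0008720209 + 0.0009998244) = 0.04326.
z* for 95% confidence is 1.960, so the margin of error is 1.960 × 0.04326 = 0.08479.
Point estimate p̂₁ − p̂₂ = 0.4290 − 0.5840 = -0.1550.
-0.1550 ± 0.08479 → (-0.240, -0.070).

(-0.240, -0.070)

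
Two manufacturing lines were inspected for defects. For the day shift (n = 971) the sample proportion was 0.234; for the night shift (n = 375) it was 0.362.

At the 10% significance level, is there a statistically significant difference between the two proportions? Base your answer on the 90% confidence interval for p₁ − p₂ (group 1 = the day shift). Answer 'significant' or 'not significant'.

The two standard errors are √(0.2340×0.7660/971) = 0.01359 and √(0.3620×0.6380/375) = 0.02482.
Because the samples are independent, SE_diff = √(0.01359² + 0.02482²) = 0.02830.
Using z* = 1.645 for 90%, ME = 1.645 × 0.02830 = 0.04655.
p̂₁ − p̂₂ = -0.1280; interval -0.1280 ± 0.04655 gives (-0.17455, -0.08145).
The interval (-0.17455, -0.08145) does not contain 0, so the difference is significant.

significant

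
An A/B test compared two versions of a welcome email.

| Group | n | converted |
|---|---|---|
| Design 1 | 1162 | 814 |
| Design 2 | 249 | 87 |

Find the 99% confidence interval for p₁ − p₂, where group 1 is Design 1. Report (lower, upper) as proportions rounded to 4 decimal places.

Sample proportions: 814/1162 = 0.7005, 87/249 = 0.3494.
Each SE is √(p̂(1−p̂)/n): √(0.7005·0.2995/1162) = 0.01344 and √(0.3494·0.6506/249) = 0.03021.
SE(p̂₁ − p̂₂) = √(SE₁² + SE₂²) = √(0.0001806336 + 0.0009126441) = 0.03306, since the two samples are independent.
At 99% confidence z* = 2.576; margin = 2.576 × 0.03306 = 0.08516.
The difference is 0.7005 − 0.3494 = 0.3511, so the interval is 0.3511 ± 0.08516 = (0.2659, 0.4363).

(0.2659, 0.4363)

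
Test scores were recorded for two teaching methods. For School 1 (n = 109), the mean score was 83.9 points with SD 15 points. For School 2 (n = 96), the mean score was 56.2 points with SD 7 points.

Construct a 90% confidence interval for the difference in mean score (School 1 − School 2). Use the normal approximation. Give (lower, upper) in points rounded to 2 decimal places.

(25.06, 30.34)

Standard errors of each mean: 15/√109 = 1.4367 and 7/√96 = 0.7144.
SE(x̄₁ − x̄₂) = √(1.4367² + 0.7144²) = 1.6045 for independent samples with unequal variances.
With z* = 1.645, the margin is 1.645 × 1.6045 = 2.6394.
x̄₁ − x̄₂ = 83.9 − 56.2 = 27.7000; the interval is 27.7000 ± 2.6394 = (25.06, 30.34).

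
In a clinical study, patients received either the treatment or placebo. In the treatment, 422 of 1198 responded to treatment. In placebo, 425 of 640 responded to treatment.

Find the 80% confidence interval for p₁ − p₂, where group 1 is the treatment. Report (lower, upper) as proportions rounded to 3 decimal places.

Sample proportions: 422/1198 = 0.3523, 425/640 = 0.6641.
Each SE is √(p̂(1−p̂)/n): √(0.3523·0.6477/1198) = 0.01380 and √(0.6641·0.3359/640) = 0.01867.
SE(p̂₁ − p̂₂) = √(SE₁² + SE₂²) = √(0.00019044 + 0.0003485689) = 0.02322, since the two samples are independent.
At 80% confidence z* = 1.282; margin = 1.282 × 0.02322 = 0.02977.
The difference is 0.3523 − 0.6641 = -0.3118, so the interval is -0.3118 ± 0.02977 = (-0.342, -0.282).

(-0.342, -0.282)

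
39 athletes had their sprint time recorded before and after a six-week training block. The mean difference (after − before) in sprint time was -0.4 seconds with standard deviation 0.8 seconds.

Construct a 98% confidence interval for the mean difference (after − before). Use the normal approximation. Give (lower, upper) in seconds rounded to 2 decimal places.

(-0.70, -0.10)

Paired design: SE = s_d/√n = 0.8/√39 = 0.1281.
z* = 2.326; margin of error = 2.326 × 0.1281 = 0.2980.
-0.4 ± 0.2980 → (-0.70, -0.10).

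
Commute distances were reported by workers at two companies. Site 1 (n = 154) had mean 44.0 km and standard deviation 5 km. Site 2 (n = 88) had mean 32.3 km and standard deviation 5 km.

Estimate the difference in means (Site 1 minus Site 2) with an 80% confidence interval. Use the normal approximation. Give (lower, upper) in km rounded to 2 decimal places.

Standard errors of each mean: 5/√154 = 0.4029 and 5/√88 = 0.5330.
SE(x̄₁ − x̄₂) = √(0.4029² + 0.5330²) = 0.6681 for independent samples with unequal variances.
With z* = 1.282, the margin is 1.282 × 0.6681 = 0.8565.
x̄₁ − x̄₂ = 44.0 − 32.3 = 11.7000; the interval is 11.7000 ± 0.8565 = (10.84, 12.56).

(10.84, 12.56)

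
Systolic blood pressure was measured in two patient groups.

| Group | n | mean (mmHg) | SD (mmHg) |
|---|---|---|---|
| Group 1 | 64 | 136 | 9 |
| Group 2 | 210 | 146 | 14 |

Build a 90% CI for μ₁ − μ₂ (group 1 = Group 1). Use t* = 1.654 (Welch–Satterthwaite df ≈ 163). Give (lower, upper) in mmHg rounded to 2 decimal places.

(-12.45, -7.55)

Standard errors of each mean: 9/√64 = 1.1250 and 14/√210 = 0.9661.
SE(x̄₁ − x̄₂) = √(1.1250² + 0.9661²) = 1.4829 for independent samples with unequal variances.
With t* = 1.654, the margin is 1.654 × 1.4829 = 2.4527.
x̄₁ − x̄₂ = 136 − 146 = -10.0000; the interval is -10.0000 ± 2.4527 = (-12.45, -7.55).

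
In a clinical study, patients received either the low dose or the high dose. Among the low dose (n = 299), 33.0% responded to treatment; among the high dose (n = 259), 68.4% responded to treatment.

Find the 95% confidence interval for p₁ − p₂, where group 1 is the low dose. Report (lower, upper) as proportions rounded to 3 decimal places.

SE₁ = √(p̂₁(1−p̂₁)/n₁) = √(0.3300·0.6700/299) = 0.02719; SE₂ = √(0.6840·0.3160/259) = 0.02889.
Independent samples: SE of the difference = √(SE₁² + SE₂²) = √(0.0007392961 + 0.0008346321) = 0.03967.
z* for 95% confidence is 1.960, so the margin of error is 1.960 × 0.03967 = 0.07775.
Point estimate p̂₁ − p̂₂ = 0.3300 − 0.6840 = -0.3540.
-0.3540 ± 0.07775 → (-0.432, -0.276).

(-0.432, -0.276)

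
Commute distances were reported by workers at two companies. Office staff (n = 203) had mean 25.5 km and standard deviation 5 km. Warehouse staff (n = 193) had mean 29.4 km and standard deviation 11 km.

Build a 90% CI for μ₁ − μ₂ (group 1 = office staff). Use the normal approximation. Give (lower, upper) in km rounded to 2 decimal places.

Standard errors of each mean: 5/√203 = 0.3509 and 11/√193 = 0.7918.
SE(x̄₁ − x̄₂) = √(0.3509² + 0.7918²) = 0.8661 for independent samples with unequal variances.
With z* = 1.645, the margin is 1.645 × 0.8661 = 1.4247.
x̄₁ − x̄₂ = 25.5 − 29.4 = -3.9000; the interval is -3.9000 ± 1.4247 = (-5.32, -2.48).

(-5.32, -2.48)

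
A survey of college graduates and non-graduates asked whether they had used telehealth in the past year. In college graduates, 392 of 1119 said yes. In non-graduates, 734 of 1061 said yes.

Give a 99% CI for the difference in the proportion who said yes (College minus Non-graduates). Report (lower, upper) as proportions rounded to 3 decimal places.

p̂₁ = 392/1119 = 0.3503 and p̂₂ = 734/1061 = 0.6918.
SE₁ = √(p̂₁(1−p̂₁)/n₁) = √(0.3503·0.6497/1119) = 0.01426; SE₂ = √(0.6918·0.3082/1061) = 0.01418.
Independent samples: SE of the difference = √(SE₁² + SE₂²) = √(0.0002033476 + 0.0002010724) = 0.02011.
z* for 99% confidence is 2.576, so the margin of error is 2.576 × 0.02011 = 0.05180.
Point estimate p̂₁ − p̂₂ = 0.3503 − 0.6918 = -0.3415.
-0.3415 ± 0.05180 → (-0.393, -0.290).

(-0.393, -0.290)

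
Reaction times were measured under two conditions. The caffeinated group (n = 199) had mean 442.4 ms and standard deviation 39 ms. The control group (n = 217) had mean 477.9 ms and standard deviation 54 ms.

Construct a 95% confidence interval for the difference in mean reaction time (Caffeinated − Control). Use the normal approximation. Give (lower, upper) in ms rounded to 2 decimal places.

(-44.50, -26.50)

Standard errors of each mean: 39/√199 = 2.7646 and 54/√217 = 3.6658.
SE(x̄₁ − x̄₂) = √(2.7646² + 3.6658²) = 4.5914 for independent samples with unequal variances.
With z* = 1.960, the margin is 1.960 × 4.5914 = 8.9991.
x̄₁ − x̄₂ = 442.4 − 477.9 = -35.5000; the interval is -35.5000 ± 8.9991 = (-44.50, -26.50).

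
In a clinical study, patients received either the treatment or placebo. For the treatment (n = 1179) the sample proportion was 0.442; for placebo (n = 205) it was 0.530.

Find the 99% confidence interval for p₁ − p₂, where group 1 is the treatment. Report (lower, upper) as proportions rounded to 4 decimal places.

(-0.1852, 0.0092)

The two standard errors are √(0.4420×0.5580/1179) = 0.01446 and √(0.5300×0.4700/205) = 0.03486.
Because the samples are independent, SE_diff = √(0.01446² + 0.03486²) = 0.03774.
Using z* = 2.576 for 99%, ME = 2.576 × 0.03774 = 0.09722.
p̂₁ − p̂₂ = -0.0880; interval -0.0880 ± 0.09722 gives (-0.1852, 0.0092).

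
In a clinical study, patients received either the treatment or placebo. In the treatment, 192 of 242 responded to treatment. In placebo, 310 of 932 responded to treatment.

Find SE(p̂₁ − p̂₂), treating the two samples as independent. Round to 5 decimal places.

0.03026

Sample proportions: 192/242 = 0.7934, 310/932 = 0.3326.
Each SE is √(p̂(1−p̂)/n): √(0.7934·0.2066/242) = 0.02603 and √(0.3326·0.6674/932) = 0.01543.
SE(p̂₁ − p̂₂) = √(SE₁² + SE₂²) = √(0.0006775609 + 0.0002380849) = 0.03026, since the two samples are independent.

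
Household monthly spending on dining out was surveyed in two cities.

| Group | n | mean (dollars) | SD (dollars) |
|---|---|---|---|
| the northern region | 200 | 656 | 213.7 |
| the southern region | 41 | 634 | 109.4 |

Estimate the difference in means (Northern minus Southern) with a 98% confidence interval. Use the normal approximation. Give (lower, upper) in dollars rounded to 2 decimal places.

(-31.05, 75.05)

Standard errors of each mean: 213.7/√200 = 15.1109 and 109.4/√41 = 17.0854.
SE(x̄₁ − x̄₂) = √(15.1109² + 17.0854²) = 22.8090 for independent samples with unequal variances.
With z* = 2.326, the margin is 2.326 × 22.8090 = 53.0537.
x̄₁ − x̄₂ = 656 − 634 = 22.0000; the interval is 22.0000 ± 53.0537 = (-31.05, 75.05).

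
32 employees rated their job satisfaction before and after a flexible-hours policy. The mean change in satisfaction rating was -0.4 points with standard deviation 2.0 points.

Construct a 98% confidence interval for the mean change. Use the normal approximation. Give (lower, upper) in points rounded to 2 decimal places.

(-1.22, 0.42)

Paired design: SE = s_d/√n = 2.0/√32 = 0.3536.
z* = 2.326; margin of error = 2.326 × 0.3536 = 0.8225.
-0.4 ± 0.8225 → (-1.22, 0.42).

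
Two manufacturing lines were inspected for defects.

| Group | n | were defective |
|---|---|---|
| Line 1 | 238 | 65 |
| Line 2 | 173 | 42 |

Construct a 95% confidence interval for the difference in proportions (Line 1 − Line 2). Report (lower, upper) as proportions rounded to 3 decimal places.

(-0.055, 0.116)

p̂₁ = 65/238 = 0.2731 and p̂₂ = 42/173 = 0.2428.
SE₁ = √(p̂₁(1−p̂₁)/n₁) = √(0.2731·0.7269/238) = 0.02888; SE₂ = √(0.2428·0.7572/173) = 0.03260.
Independent samples: SE of the difference = √(SE₁² + SE₂²) = √(0.0008340544 + 0.00106276) = 0.04355.
z* for 95% confidence is 1.960, so the margin of error is 1.960 × 0.04355 = 0.08536.
Point estimate p̂₁ − p̂₂ = 0.2731 − 0.2428 = 0.0303.
0.0303 ± 0.08536 → (-0.055, 0.116).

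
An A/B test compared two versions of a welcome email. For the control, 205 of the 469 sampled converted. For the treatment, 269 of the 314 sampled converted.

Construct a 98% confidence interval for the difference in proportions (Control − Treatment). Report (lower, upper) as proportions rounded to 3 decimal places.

(-0.490, -0.349)

Sample proportions: 205/469 = 0.4371, 269/314 = 0.8567.
Each SE is √(p̂(1−p̂)/n): √(0.4371·0.5629/469) = 0.02290 and √(0.8567·0.1433/314) = 0.01977.
SE(p̂₁ − p̂₂) = √(SE₁² + SE₂²) = √(0.00052441 + 0.0003908529) = 0.03025, since the two samples are independent.
At 98% confidence z* = 2.326; margin = 2.326 × 0.03025 = 0.07036.
The difference is 0.4371 − 0.8567 = -0.4196, so the interval is -0.4196 ± 0.07036 = (-0.490, -0.349).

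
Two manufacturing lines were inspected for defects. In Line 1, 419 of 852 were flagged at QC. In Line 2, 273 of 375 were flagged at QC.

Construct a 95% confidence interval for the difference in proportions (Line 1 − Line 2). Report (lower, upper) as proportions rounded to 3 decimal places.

First, p̂₁ = 419/852 = 0.4918; p̂₂ = 273/375 = 0.7280.
The two standard errors are √(0.4918×0.5082/852) = 0.01713 and √(0.7280×0.2720/375) = 0.02298.
Because the samples are independent, SE_diff = √(0.01713² + 0.02298²) = 0.02866.
Using z* = 1.960 for 95%, ME = 1.960 × 0.02866 = 0.05617.
p̂₁ − p̂₂ = -0.2362; interval -0.2362 ± 0.05617 gives (-0.292, -0.180).

(-0.292, -0.180)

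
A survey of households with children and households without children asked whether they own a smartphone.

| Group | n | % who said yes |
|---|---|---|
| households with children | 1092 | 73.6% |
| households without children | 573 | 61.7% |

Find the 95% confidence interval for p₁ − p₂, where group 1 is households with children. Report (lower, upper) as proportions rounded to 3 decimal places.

SE₁ = √(p̂₁(1−p̂₁)/n₁) = √(0.7360·0.2640/1092) = 0.01334; SE₂ = √(0.6170·0.3830/573) = 0.02031.
Independent samples: SE of the difference = √(SE₁² + SE₂²) = √(0.0001779556 + 0.0004124961) = 0.02430.
z* for 95% confidence is 1.960, so the margin of error is 1.960 × 0.02430 = 0.04763.
Point estimate p̂₁ − p̂₂ = 0.7360 − 0.6170 = 0.1190.
0.1190 ± 0.04763 → (0.071, 0.167).

(0.071, 0.167)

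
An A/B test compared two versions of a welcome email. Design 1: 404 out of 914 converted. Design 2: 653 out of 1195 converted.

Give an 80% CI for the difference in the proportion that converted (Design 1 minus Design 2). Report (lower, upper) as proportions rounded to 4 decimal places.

p̂₁ = 404/914 = 0.4420 and p̂₂ = 653/1195 = 0.5464.
SE₁ = √(p̂₁(1−p̂₁)/n₁) = √(0.4420·0.5580/914) = 0.01643; SE₂ = √(0.5464·0.4536/1195) = 0.01440.
Independent samples: SE of the difference = √(SE₁² + SE₂²) = √(0.0002699449 + 0.00020736) = 0.02185.
z* for 80% confidence is 1.282, so the margin of error is 1.282 × 0.02185 = 0.02801.
Point estimate p̂₁ − p̂₂ = 0.4420 − 0.5464 = -0.1044.
-0.1044 ± 0.02801 → (-0.1324, -0.0764).

(-0.1324, -0.0764)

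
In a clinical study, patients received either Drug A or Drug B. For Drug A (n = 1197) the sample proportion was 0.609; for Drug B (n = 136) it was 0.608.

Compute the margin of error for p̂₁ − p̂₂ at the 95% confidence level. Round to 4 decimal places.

0.0866

SE₁ = √(p̂₁(1−p̂₁)/n₁) = √(0.6090·0.3910/1197) = 0.01410; SE₂ = √(0.6080·0.3920/136) = 0.04186.
Independent samples: SE of the difference = √(SE₁² + SE₂²) = √(0.00019881 + 0.0017522596) = 0.04417.
z* for 95% confidence is 1.960, so the margin of error is 1.960 × 0.04417 = 0.08657.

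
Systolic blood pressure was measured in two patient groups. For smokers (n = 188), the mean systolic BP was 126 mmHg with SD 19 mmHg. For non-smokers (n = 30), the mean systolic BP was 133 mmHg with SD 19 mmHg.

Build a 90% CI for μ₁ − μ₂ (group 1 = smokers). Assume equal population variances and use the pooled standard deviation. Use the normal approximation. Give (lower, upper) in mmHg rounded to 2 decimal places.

(-13.14, -0.86)

Pooled variance s_p² = [187·19² + 29·19²] / (188+30−2) = 361.0000, so s_p = 19.0000.
SE_diff = s_p·√(1/n₁ + 1/n₂) = 19.0000·√(1/188 + 1/30) = 3.7354.
z* = 1.645; margin = 1.645 × 3.7354 = 6.1447.
Difference = 126 − 133 = -7.0000.
-7.0000 ± 6.1447 → (-13.14, -0.86).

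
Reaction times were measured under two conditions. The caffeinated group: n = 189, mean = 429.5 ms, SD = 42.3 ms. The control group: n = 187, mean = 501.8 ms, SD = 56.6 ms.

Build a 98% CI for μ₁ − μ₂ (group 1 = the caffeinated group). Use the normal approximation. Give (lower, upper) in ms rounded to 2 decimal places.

Per-group SEs: s₁/√n₁ = 42.3/√189 = 3.0769, s₂/√n₂ = 56.6/√187 = 4.1390.
Unpooled SE of the difference: √(9.46731361 + 17.131321) = 5.1574.
Margin of error = z* · SE = 2.326 × 5.1574 = 11.9961.
x̄₁ − x̄₂ = 429.5 − 501.8 = -72.3000.
CI: -72.3000 ± 11.9961 = (-84.30, -60.30).

(-84.30, -60.30)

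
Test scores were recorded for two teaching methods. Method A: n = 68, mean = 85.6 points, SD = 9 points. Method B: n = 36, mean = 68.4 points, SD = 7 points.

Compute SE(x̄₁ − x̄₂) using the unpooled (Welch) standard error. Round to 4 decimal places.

Standard errors of each mean: 9/√68 = 1.0914 and 7/√36 = 1.1667.
SE(x̄₁ − x̄₂) = √(1.0914² + 1.1667²) = 1.5976 for independent samples with unequal variances.

1.5976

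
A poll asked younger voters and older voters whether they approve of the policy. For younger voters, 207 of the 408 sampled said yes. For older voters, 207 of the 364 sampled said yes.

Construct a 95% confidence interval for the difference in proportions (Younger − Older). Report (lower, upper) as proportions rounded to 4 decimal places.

(-0.1316, 0.0090)

Sample proportions: 207/408 = 0.5074, 207/364 = 0.5687.
Each SE is √(p̂(1−p̂)/n): √(0.5074·0.4926/408) = 0.02475 and √(0.5687·0.4313/364) = 0.02596.
SE(p̂₁ − p̂₂) = √(SE₁² + SE₂²) = √(0.0006125625 + 0.0006739216) = 0.03587, since the two samples are independent.
At 95% confidence z* = 1.960; margin = 1.960 × 0.03587 = 0.07031.
The difference is 0.5074 − 0.5687 = -0.0613, so the interval is -0.0613 ± 0.07031 = (-0.1316, 0.0090).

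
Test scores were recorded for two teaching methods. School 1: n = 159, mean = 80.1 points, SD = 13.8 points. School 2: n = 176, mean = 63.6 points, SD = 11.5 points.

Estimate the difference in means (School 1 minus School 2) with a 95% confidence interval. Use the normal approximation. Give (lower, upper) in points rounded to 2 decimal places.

(13.76, 19.24)

SE₁ = s₁/√n₁ = 13.8/√159 = 1.0944; SE₂ = 11.5/√176 = 0.8668.
Independent samples, unequal variances: SE_diff = √(SE₁² + SE₂²) = √(1.19771136 + 0.75134224) = 1.3961.
z* = 1.960, so margin of error = 1.960 × 1.3961 = 2.7364.
Difference in means = 80.1 − 63.6 = 16.5000.
16.5000 ± 2.7364 → (13.76, 19.24).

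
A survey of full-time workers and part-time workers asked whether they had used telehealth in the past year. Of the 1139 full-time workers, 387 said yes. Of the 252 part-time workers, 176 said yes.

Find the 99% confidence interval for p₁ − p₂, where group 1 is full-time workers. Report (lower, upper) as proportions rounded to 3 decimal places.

Sample proportions: 387/1139 = 0.3398, 176/252 = 0.6984.
Each SE is √(p̂(1−p̂)/n): √(0.3398·0.6602/1139) = 0.01403 and √(0.6984·0.3016/252) = 0.02891.
SE(p̂₁ − p̂₂) = √(SE₁² + SE₂²) = √(0.0001968409 + 0.0008357881) = 0.03213, since the two samples are independent.
At 99% confidence z* = 2.576; margin = 2.576 × 0.03213 = 0.08277.
The difference is 0.3398 − 0.6984 = -0.3586, so the interval is -0.3586 ± 0.08277 = (-0.441, -0.276).

(-0.441, -0.276)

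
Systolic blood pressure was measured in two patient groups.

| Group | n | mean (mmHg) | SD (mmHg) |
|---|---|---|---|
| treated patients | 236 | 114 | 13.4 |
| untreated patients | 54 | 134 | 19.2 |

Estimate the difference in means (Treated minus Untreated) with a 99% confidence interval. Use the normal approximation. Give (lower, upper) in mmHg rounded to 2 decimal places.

(-27.10, -12.90)

Per-group SEs: s₁/√n₁ = 13.4/√236 = 0.8723, s₂/√n₂ = 19.2/√54 = 2.6128.
Unpooled SE of the difference: √(0.76090729 + 6.82672384) = 2.7546.
Margin of error = z* · SE = 2.576 × 2.7546 = 7.0958.
x̄₁ − x̄₂ = 114 − 134 = -20.0000.
CI: -20.0000 ± 7.0958 = (-27.10, -12.90).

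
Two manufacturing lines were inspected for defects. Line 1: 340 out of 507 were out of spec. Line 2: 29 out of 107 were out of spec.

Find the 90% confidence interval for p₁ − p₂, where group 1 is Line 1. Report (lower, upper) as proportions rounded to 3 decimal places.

Sample proportions: 340/507 = 0.6706, 29/107 = 0.2710.
Each SE is √(p̂(1−p̂)/n): √(0.6706·0.3294/507) = 0.02087 and √(0.2710·0.7290/107) = 0.04297.
SE(p̂₁ − p̂₂) = √(SE₁² + SE₂²) = √(0.0004355569 + 0.0018464209) = 0.04777, since the two samples are independent.
At 90% confidence z* = 1.645; margin = 1.645 × 0.04777 = 0.07858.
The difference is 0.6706 − 0.2710 = 0.3996, so the interval is 0.3996 ± 0.07858 = (0.321, 0.478).

(0.321, 0.478)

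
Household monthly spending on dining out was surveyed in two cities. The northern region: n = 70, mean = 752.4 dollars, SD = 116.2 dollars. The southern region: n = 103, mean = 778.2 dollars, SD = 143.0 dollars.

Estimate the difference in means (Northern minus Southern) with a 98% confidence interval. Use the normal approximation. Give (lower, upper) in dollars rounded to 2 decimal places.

(-71.82, 20.22)

Standard errors of each mean: 116.2/√70 = 13.8886 and 143.0/√103 = 14.0902.
SE(x̄₁ − x̄₂) = √(13.8886² + 14.0902²) = 19.7845 for independent samples with unequal variances.
With z* = 2.326, the margin is 2.326 × 19.7845 = 46.0187.
x̄₁ − x̄₂ = 752.4 − 778.2 = -25.8000; the interval is -25.8000 ± 46.0187 = (-71.82, 20.22).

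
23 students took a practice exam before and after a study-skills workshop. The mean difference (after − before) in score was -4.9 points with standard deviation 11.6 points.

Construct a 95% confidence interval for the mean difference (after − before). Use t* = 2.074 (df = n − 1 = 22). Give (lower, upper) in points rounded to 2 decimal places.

This is a matched-pairs design, so SE = s_d/√n = 11.6/√23 = 2.4188.
Margin = 2.074 × 2.4188 = 5.0166; the interval is -4.9 ± 5.0166 = (-9.92, 0.12).

(-9.92, 0.12)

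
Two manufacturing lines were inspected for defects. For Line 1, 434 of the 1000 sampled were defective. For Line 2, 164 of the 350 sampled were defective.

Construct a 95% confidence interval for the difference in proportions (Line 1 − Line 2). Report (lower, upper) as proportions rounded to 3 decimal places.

p̂₁ = 434/1000 = 0.4340 and p̂₂ = 164/350 = 0.4686.
SE₁ = √(p̂₁(1−p̂₁)/n₁) = √(0.4340·0.5660/1000) = 0.01567; SE₂ = √(0.4686·0.5314/350) = 0.02667.
Independent samples: SE of the difference = √(SE₁² + SE₂²) = √(0.0002455489 + 0.0007112889) = 0.03093.
z* for 95% confidence is 1.960, so the margin of error is 1.960 × 0.03093 = 0.06062.
Point estimate p̂₁ − p̂₂ = 0.4340 − 0.4686 = -0.0346.
-0.0346 ± 0.06062 → (-0.095, 0.026).

(-0.095, 0.026)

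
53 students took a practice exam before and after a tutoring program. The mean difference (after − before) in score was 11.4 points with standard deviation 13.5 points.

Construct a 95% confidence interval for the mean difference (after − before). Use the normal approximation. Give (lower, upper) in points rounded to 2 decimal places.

This is a matched-pairs design, so SE = s_d/√n = 13.5/√53 = 1.8544.
Margin = 1.960 × 1.8544 = 3.6346; the interval is 11.4 ± 3.6346 = (7.77, 15.03).

(7.77, 15.03)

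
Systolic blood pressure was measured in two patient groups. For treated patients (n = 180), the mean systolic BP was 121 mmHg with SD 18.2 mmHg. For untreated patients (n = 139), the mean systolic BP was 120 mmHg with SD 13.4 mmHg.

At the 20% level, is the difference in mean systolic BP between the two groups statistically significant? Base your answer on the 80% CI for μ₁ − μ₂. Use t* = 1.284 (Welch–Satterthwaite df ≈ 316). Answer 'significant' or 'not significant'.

not significant

Per-group SEs: s₁/√n₁ = 18.2/√180 = 1.3565, s₂/√n₂ = 13.4/√139 = 1.1366.
Unpooled SE of the difference: √(1.84009225 + 1.29185956) = 1.7697.
Margin of error = t* · SE = 1.284 × 1.7697 = 2.2723.
x̄₁ − x̄₂ = 121 − 120 = 1.0000.
CI: 1.0000 ± 2.2723 = (-1.2723, 3.2723).
The interval (-1.2723, 3.2723) contains 0, so the difference is not significant.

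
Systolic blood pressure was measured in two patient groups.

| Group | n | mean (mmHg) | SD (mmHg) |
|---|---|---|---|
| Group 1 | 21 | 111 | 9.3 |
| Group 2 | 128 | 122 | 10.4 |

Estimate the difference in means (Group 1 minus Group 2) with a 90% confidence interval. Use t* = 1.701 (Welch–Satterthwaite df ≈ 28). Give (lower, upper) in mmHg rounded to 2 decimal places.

(-14.79, -7.21)

Per-group SEs: s₁/√n₁ = 9.3/√21 = 2.0294, s₂/√n₂ = 10.4/√128 = 0.9192.
Unpooled SE of the difference: √(4.11846436 + 0.84492864) = 2.2279.
Margin of error = t* · SE = 1.701 × 2.2279 = 3.7897.
x̄₁ − x̄₂ = 111 − 122 = -11.0000.
CI: -11.0000 ± 3.7897 = (-14.79, -7.21).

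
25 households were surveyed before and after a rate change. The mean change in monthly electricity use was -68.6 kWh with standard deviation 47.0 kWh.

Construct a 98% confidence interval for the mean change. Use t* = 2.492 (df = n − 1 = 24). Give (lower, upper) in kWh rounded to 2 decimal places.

(-92.02, -45.18)

Paired design: SE = s_d/√n = 47.0/√25 = 9.4000.
t* = 2.492; margin of error = 2.492 × 9.4000 = 23.4248.
-68.6 ± 23.4248 → (-92.02, -45.18).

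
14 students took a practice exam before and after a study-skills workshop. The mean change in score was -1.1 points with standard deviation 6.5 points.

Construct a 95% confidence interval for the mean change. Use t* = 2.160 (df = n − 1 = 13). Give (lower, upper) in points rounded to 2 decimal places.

(-4.85, 2.65)

This is a matched-pairs design, so SE = s_d/√n = 6.5/√14 = 1.7372.
Margin = 2.160 × 1.7372 = 3.7524; the interval is -1.1 ± 3.7524 = (-4.85, 2.65).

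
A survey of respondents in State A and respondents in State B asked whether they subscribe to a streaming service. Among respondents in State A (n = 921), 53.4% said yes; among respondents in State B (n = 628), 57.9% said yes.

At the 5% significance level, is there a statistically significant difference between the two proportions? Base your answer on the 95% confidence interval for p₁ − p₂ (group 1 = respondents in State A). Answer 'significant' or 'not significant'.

not significant

SE₁ = √(p̂₁(1−p̂₁)/n₁) = √(0.5340·0.4660/921) = 0.01644; SE₂ = √(0.5790·0.4210/628) = 0.01970.
Independent samples: SE of the difference = √(SE₁² + SE₂²) = √(0.0002702736 + 0.00038809) = 0.02566.
z* for 95% confidence is 1.960, so the margin of error is 1.960 × 0.02566 = 0.05029.
Point estimate p̂₁ − p̂₂ = 0.5340 − 0.5790 = -0.0450.
-0.0450 ± 0.05029 → (-0.09529, 0.00529).
The interval (-0.09529, 0.00529) contains 0, so the difference is not significant.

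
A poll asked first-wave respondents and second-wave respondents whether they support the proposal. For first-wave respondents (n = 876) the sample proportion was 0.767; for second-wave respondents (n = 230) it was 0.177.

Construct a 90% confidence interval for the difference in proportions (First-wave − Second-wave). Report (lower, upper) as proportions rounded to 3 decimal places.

SE₁ = √(p̂₁(1−p̂₁)/n₁) = √(0.7670·0.2330/876) = 0.01428; SE₂ = √(0.1770·0.8230/230) = 0.02517.
Independent samples: SE of the difference = √(SE₁² + SE₂²) = √(0.0002039184 + 0.0006335289) = 0.02894.
z* for 90% confidence is 1.645, so the margin of error is 1.645 × 0.02894 = 0.04761.
Point estimate p̂₁ − p̂₂ = 0.7670 − 0.1770 = 0.5900.
0.5900 ± 0.04761 → (0.542, 0.638).

(0.542, 0.638)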